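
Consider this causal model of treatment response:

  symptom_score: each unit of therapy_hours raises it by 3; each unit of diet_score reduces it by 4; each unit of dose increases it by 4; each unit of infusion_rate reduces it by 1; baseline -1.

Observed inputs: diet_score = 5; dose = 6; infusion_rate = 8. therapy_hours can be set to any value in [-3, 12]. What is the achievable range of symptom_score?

Substituting into the symptom_score equation gives symptom_score = 3*therapy_hours - 5.
Linear in therapy_hours, so extremes are at the endpoints: therapy_hours = -3 gives symptom_score = -14; therapy_hours = 12 gives symptom_score = 31.

-14 to 31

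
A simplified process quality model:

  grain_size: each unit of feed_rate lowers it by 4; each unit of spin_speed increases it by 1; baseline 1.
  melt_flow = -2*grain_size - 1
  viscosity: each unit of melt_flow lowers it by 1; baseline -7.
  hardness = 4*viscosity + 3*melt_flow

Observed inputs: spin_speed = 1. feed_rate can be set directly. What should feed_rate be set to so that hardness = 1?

feed_rate = -3

Substituting into the grain_size equation gives grain_size = -4*feed_rate + 2.
So melt_flow = 8*feed_rate - 5.
Substituting into the viscosity equation gives viscosity = -8*feed_rate - 2.
Substituting into the hardness equation gives hardness = -8*feed_rate - 23.
Solve -8*feed_rate - 23 = 1: feed_rate = (1 + 23) / -8 = -3.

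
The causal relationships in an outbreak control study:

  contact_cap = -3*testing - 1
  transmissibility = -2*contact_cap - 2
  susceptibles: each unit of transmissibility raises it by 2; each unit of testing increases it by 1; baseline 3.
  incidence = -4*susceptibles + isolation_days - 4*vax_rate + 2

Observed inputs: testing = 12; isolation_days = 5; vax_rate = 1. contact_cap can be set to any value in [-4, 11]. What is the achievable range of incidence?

Intervening on contact_cap fixes its value directly, overriding its dependence on testing.
Substituting into the susceptibles equation gives susceptibles = -4*contact_cap + 11.
Substituting into the incidence equation gives incidence = 16*contact_cap - 41.
Linear in contact_cap, so extremes are at the endpoints: contact_cap = -4 gives incidence = -105; contact_cap = 11 gives incidence = 135.

-105 to 135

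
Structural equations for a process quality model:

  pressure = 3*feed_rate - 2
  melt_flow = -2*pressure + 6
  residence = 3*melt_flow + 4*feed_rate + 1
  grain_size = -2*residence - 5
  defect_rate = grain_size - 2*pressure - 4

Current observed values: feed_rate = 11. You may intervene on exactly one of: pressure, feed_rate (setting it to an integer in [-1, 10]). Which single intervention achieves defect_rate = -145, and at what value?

Intervening on pressure: with other inputs at their observed values, defect_rate = 10*pressure - 135. Solving for -145 gives pressure = -1, within [-1, 10].
Intervening on feed_rate: defect_rate = 22*feed_rate - 67. Reaching -145 requires feed_rate = -39/11, not an integer.

set pressure = -1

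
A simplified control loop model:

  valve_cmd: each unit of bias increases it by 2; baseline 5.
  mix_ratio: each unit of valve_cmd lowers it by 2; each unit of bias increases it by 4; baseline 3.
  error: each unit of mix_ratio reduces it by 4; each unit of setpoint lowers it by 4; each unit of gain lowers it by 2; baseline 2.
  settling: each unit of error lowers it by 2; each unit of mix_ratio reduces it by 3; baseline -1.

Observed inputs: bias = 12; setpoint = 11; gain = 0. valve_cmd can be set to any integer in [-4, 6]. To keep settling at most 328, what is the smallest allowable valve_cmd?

Intervening on valve_cmd fixes its value directly, overriding its dependence on bias.
Substituting into the mix_ratio equation gives mix_ratio = -2*valve_cmd + 51.
Substituting into the error equation gives error = 8*valve_cmd - 246.
settling becomes -10*valve_cmd + 338.
Require -10*valve_cmd + 338 ≤ 328, so valve_cmd ≥ 1.
The smallest integer in [-4, 6] satisfying this is 1.

valve_cmd = 1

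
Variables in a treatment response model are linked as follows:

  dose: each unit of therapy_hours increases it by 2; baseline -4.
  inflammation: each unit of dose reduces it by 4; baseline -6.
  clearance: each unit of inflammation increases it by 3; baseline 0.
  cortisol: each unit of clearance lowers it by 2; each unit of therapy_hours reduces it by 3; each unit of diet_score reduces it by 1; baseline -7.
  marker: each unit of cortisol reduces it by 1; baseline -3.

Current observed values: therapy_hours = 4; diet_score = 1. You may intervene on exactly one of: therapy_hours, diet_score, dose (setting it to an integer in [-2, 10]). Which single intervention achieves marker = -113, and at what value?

set diet_score = 3

Intervening on therapy_hours: marker = -45*therapy_hours + 65. Reaching -113 requires therapy_hours = 178/45, not an integer.
Intervening on diet_score: with other inputs at their observed values, marker = diet_score - 116. Solving for -113 gives diet_score = 3, within [-2, 10].
Intervening on dose: marker = -24*dose - 19. Reaching -113 requires dose = 47/12, not an integer.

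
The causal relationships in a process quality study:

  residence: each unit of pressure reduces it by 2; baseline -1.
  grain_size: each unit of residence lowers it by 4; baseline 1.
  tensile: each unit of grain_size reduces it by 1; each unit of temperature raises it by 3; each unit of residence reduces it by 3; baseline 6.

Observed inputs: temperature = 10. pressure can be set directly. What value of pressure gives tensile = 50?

pressure = -8

Substituting into the grain_size equation gives grain_size = 8*pressure + 5.
This gives tensile = -2*pressure + 34.
Solve -2*pressure + 34 = 50: pressure = (50 - 34) / -2 = -8.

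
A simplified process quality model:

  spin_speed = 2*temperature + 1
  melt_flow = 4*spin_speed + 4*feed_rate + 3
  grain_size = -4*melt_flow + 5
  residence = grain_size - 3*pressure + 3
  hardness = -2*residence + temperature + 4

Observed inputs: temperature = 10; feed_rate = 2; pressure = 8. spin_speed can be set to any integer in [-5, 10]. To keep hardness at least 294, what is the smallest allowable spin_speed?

Intervening on spin_speed fixes its value directly, overriding its dependence on temperature.
Substituting into the melt_flow equation gives melt_flow = 4*spin_speed + 11.
Substituting into the grain_size equation gives grain_size = -16*spin_speed - 39.
So residence = -16*spin_speed - 60.
This gives hardness = 32*spin_speed + 134.
Require 32*spin_speed + 134 ≥ 294, so spin_speed ≥ 5.
The smallest integer in [-5, 10] satisfying this is 5.

spin_speed = 5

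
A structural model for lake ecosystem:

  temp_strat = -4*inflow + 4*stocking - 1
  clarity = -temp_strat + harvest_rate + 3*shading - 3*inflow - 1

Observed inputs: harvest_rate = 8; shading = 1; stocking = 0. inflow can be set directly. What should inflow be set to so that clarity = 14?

inflow = 3

Substituting into the temp_strat equation gives temp_strat = -4*inflow - 1.
clarity becomes inflow + 11.
Solve inflow + 11 = 14: inflow = (14 - 11) / 1 = 3.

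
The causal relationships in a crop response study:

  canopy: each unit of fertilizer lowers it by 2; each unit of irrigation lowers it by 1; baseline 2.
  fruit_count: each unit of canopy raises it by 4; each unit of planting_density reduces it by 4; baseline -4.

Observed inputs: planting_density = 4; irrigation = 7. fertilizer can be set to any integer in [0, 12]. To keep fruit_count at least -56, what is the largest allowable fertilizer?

fertilizer = 2

Substituting into the canopy equation gives canopy = -2*fertilizer - 5.
Substituting into the fruit_count equation gives fruit_count = -8*fertilizer - 40.
Require -8*fertilizer - 40 ≥ -56, so fertilizer ≤ 2.
The largest integer in [0, 12] satisfying this is 2.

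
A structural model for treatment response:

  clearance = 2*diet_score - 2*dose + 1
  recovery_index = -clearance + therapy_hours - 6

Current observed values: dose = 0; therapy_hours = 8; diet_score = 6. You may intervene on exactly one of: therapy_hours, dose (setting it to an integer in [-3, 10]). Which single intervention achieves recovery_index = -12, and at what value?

Intervening on therapy_hours: with other inputs at their observed values, recovery_index = therapy_hours - 19. Solving for -12 gives therapy_hours = 7, within [-3, 10].
Intervening on dose: recovery_index = 2*dose - 11. Reaching -12 requires dose = -1/2, not an integer.

set therapy_hours = 7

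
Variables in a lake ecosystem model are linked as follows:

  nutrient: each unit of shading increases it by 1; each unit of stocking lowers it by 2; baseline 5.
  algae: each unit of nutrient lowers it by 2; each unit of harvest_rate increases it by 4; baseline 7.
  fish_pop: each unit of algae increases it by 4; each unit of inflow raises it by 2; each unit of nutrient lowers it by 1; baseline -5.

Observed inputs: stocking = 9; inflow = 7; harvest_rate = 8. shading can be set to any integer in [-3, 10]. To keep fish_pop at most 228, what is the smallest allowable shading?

shading = 6

Substituting into the nutrient equation gives nutrient = shading - 13.
algae becomes -2*shading + 65.
fish_pop becomes -9*shading + 282.
Require -9*shading + 282 ≤ 228, so shading ≥ 6.
The smallest integer in [-3, 10] satisfying this is 6.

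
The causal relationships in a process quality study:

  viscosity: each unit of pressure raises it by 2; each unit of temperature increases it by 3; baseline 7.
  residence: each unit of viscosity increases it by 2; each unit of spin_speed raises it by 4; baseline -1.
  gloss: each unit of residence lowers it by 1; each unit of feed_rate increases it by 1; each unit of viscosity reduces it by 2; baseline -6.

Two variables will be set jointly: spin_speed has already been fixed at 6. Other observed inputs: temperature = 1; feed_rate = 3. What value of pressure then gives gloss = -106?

pressure = 5

With spin_speed held at 6:
Substituting into the viscosity equation gives viscosity = 2*pressure + 10.
So residence = 4*pressure + 43.
Substituting into the gloss equation gives gloss = -8*pressure - 66.
Solve -8*pressure - 66 = -106: pressure = (-106 + 66) / -8 = 5.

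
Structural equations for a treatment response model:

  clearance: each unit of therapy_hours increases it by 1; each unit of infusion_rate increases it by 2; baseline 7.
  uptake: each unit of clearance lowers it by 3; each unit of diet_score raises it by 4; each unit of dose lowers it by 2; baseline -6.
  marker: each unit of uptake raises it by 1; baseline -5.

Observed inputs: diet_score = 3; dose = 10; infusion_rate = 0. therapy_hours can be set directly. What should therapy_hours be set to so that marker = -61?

therapy_hours = 7

Substituting into the clearance equation gives clearance = therapy_hours + 7.
Substituting into the uptake equation gives uptake = -3*therapy_hours - 35.
Substituting into the marker equation gives marker = -3*therapy_hours - 40.
Solve -3*therapy_hours - 40 = -61: therapy_hours = (-61 + 40) / -3 = 7.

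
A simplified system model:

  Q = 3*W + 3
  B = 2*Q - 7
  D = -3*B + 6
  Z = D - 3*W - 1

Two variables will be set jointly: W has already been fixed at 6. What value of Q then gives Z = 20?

With W held at 6:
Intervening on Q fixes its value directly, overriding its dependence on W.
Substituting into the D equation gives D = -6*Q + 27.
Substituting into the Z equation gives Z = -6*Q + 8.
Solve -6*Q + 8 = 20: Q = (20 - 8) / -6 = -2.

Q = -2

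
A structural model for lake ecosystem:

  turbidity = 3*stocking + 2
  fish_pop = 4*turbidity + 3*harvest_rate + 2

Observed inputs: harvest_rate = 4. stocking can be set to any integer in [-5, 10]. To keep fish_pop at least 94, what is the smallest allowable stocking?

stocking = 6

Substituting into the fish_pop equation gives fish_pop = 12*stocking + 22.
Require 12*stocking + 22 ≥ 94, so stocking ≥ 6.
The smallest integer in [-5, 10] satisfying this is 6.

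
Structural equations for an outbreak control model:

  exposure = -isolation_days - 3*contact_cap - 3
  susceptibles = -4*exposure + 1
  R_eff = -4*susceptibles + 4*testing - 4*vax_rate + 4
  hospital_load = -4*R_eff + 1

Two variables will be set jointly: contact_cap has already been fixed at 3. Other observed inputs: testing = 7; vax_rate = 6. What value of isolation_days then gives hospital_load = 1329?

isolation_days = 9

With contact_cap held at 3:
Substituting into the exposure equation gives exposure = -isolation_days - 12.
This gives susceptibles = 4*isolation_days + 49.
Substituting into the R_eff equation gives R_eff = -16*isolation_days - 188.
So hospital_load = 64*isolation_days + 753.
Solve 64*isolation_days + 753 = 1329: isolation_days = (1329 - 753) / 64 = 9.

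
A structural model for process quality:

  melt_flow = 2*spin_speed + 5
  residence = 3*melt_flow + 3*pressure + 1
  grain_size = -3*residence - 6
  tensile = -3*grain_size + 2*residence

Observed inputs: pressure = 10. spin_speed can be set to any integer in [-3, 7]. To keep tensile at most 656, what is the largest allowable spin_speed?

Substituting into the residence equation gives residence = 6*spin_speed + 46.
Substituting into the grain_size equation gives grain_size = -18*spin_speed - 144.
Substituting into the tensile equation gives tensile = 66*spin_speed + 524.
Require 66*spin_speed + 524 ≤ 656, so spin_speed ≤ 2.
The largest integer in [-3, 7] satisfying this is 2.

spin_speed = 2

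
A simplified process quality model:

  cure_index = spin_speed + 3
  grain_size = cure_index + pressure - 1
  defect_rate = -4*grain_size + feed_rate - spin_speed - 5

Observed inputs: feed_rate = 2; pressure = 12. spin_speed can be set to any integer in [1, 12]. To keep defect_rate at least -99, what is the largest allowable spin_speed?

spin_speed = 8

Substituting into the grain_size equation gives grain_size = spin_speed + 14.
Substituting into the defect_rate equation gives defect_rate = -5*spin_speed - 59.
Require -5*spin_speed - 59 ≥ -99, so spin_speed ≤ 8.
The largest integer in [1, 12] satisfying this is 8.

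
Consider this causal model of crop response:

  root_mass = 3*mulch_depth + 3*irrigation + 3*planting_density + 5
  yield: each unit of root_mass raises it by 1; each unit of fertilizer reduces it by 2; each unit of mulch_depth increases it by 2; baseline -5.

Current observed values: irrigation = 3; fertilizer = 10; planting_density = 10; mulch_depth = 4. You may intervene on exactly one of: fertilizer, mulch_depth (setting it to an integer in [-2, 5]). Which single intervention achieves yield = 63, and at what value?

Intervening on fertilizer: with other inputs at their observed values, yield = -2*fertilizer + 59. Solving for 63 gives fertilizer = -2, within [-2, 5].
Intervening on mulch_depth: yield = 5*mulch_depth + 19. Reaching 63 requires mulch_depth = 44/5, not an integer.

set fertilizer = -2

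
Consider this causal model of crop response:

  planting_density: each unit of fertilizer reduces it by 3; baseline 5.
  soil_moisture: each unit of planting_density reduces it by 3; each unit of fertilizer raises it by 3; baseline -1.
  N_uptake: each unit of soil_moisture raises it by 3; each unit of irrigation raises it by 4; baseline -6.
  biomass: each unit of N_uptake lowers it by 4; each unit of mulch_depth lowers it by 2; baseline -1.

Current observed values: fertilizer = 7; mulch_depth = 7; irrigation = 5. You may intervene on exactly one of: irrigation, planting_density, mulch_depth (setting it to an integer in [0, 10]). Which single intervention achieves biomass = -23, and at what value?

Intervening on irrigation: biomass = -16*irrigation - 807. Reaching -23 requires irrigation = -49, outside [0, 10].
Intervening on planting_density: with other inputs at their observed values, biomass = 36*planting_density - 311. Solving for -23 gives planting_density = 8, within [0, 10].
Intervening on mulch_depth: biomass = -2*mulch_depth - 873. Reaching -23 requires mulch_depth = -425, outside [0, 10].

set planting_density = 8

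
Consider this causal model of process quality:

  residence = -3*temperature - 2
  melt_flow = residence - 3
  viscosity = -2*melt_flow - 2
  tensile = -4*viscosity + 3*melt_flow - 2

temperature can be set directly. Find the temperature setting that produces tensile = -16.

temperature = -1

Substituting into the melt_flow equation gives melt_flow = -3*temperature - 5.
Substituting into the viscosity equation gives viscosity = 6*temperature + 8.
Substituting into the tensile equation gives tensile = -33*temperature - 49.
Solve -33*temperature - 49 = -16: temperature = (-16 + 49) / -33 = -1.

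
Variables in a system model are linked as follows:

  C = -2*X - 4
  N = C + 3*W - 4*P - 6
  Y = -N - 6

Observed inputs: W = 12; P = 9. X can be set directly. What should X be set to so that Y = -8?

X = -6

Substituting into the N equation gives N = -2*X - 10.
Substituting into the Y equation gives Y = 2*X + 4.
Solve 2*X + 4 = -8: X = (-8 - 4) / 2 = -6.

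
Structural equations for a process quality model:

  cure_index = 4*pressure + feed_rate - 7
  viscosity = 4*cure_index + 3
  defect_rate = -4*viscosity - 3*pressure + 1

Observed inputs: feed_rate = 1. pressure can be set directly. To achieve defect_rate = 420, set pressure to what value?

pressure = -5

Substituting into the cure_index equation gives cure_index = 4*pressure - 6.
This gives viscosity = 16*pressure - 21.
Substituting into the defect_rate equation gives defect_rate = -67*pressure + 85.
Solve -67*pressure + 85 = 420: pressure = (420 - 85) / -67 = -5.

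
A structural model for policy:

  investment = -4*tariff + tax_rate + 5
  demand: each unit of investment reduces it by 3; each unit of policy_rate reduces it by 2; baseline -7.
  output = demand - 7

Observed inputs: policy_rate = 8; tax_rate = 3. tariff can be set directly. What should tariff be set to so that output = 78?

Substituting into the investment equation gives investment = -4*tariff + 8.
This gives demand = 12*tariff - 47.
Substituting into the output equation gives output = 12*tariff - 54.
Solve 12*tariff - 54 = 78: tariff = (78 + 54) / 12 = 11.

tariff = 11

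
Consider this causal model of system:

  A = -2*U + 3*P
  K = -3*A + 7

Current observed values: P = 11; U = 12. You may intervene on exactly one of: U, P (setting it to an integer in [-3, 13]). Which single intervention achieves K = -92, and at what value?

set U = 0

Intervening on U: with other inputs at their observed values, K = 6*U - 92. Solving for -92 gives U = 0, within [-3, 13].
Intervening on P: K = -9*P + 79. Reaching -92 requires P = 19, outside [-3, 13].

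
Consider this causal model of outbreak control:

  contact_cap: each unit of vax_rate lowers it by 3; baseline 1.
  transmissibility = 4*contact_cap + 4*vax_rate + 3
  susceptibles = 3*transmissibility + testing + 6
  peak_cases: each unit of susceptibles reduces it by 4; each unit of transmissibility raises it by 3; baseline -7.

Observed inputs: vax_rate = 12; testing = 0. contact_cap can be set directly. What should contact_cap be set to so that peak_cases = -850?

contact_cap = 10

Intervening on contact_cap fixes its value directly, overriding its dependence on vax_rate.
Substituting into the transmissibility equation gives transmissibility = 4*contact_cap + 51.
So susceptibles = 12*contact_cap + 159.
This gives peak_cases = -36*contact_cap - 490.
Solve -36*contact_cap - 490 = -850: contact_cap = (-850 + 490) / -36 = 10.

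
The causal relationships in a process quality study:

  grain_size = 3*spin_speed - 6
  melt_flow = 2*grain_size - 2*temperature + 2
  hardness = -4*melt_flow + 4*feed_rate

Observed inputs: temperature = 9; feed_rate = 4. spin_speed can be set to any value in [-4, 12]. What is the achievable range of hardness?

-160 to 224

Substituting into the melt_flow equation gives melt_flow = 6*spin_speed - 28.
Substituting into the hardness equation gives hardness = -24*spin_speed + 128.
Linear in spin_speed, so extremes are at the endpoints: spin_speed = -4 gives hardness = 224; spin_speed = 12 gives hardness = -160.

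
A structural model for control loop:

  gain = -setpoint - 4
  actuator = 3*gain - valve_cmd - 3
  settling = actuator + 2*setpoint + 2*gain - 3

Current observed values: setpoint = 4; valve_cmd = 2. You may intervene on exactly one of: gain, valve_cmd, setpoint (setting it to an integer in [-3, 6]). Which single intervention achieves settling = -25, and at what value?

Intervening on gain: settling = 5*gain. Reaching -25 requires gain = -5, outside [-3, 6].
Intervening on valve_cmd: settling = -valve_cmd - 38. Reaching -25 requires valve_cmd = -13, outside [-3, 6].
Intervening on setpoint: with other inputs at their observed values, settling = -3*setpoint - 28. Solving for -25 gives setpoint = -1, within [-3, 6].

set setpoint = -1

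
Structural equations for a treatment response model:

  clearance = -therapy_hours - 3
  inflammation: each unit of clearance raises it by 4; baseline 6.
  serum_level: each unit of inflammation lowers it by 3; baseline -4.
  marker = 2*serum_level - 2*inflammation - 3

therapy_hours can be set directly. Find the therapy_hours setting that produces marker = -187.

therapy_hours = -7

Substituting into the inflammation equation gives inflammation = -4*therapy_hours - 6.
Substituting into the serum_level equation gives serum_level = 12*therapy_hours + 14.
This gives marker = 32*therapy_hours + 37.
Solve 32*therapy_hours + 37 = -187: therapy_hours = (-187 - 37) / 32 = -7.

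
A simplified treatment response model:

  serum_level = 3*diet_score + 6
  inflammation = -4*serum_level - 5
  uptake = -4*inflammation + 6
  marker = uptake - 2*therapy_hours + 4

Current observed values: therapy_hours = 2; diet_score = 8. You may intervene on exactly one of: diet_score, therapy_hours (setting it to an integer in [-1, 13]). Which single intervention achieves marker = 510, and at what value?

Intervening on diet_score: marker = 48*diet_score + 122. Reaching 510 requires diet_score = 97/12, not an integer.
Intervening on therapy_hours: with other inputs at their observed values, marker = -2*therapy_hours + 510. Solving for 510 gives therapy_hours = 0, within [-1, 13].

set therapy_hours = 0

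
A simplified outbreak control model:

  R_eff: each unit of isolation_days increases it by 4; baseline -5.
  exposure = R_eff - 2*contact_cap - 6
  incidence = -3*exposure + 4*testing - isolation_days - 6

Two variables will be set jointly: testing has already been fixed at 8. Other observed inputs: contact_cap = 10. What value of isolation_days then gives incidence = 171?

With testing held at 8:
Substituting into the exposure equation gives exposure = 4*isolation_days - 31.
incidence becomes -13*isolation_days + 119.
Solve -13*isolation_days + 119 = 171: isolation_days = (171 - 119) / -13 = -4.

isolation_days = -4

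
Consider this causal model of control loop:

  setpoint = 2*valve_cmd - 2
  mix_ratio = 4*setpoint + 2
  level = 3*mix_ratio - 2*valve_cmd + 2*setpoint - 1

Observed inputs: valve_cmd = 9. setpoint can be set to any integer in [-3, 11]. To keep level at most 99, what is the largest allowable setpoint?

Intervening on setpoint fixes its value directly, overriding its dependence on valve_cmd.
Substituting into the level equation gives level = 14*setpoint - 13.
Require 14*setpoint - 13 ≤ 99, so setpoint ≤ 8.
The largest integer in [-3, 11] satisfying this is 8.

setpoint = 8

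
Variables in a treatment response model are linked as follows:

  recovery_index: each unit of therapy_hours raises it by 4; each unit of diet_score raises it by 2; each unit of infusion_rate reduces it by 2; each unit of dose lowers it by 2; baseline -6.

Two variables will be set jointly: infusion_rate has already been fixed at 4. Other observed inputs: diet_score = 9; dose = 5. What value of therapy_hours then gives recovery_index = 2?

therapy_hours = 2

With infusion_rate held at 4:
Substituting into the recovery_index equation gives recovery_index = 4*therapy_hours - 6.
Solve 4*therapy_hours - 6 = 2: therapy_hours = (2 + 6) / 4 = 2.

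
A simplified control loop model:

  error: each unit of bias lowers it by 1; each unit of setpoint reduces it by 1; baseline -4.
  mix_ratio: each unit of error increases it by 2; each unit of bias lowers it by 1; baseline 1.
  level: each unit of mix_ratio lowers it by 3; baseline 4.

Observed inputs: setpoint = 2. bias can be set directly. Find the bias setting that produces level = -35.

bias = -8

Substituting into the error equation gives error = -bias - 6.
mix_ratio becomes -3*bias - 11.
level becomes 9*bias + 37.
Solve 9*bias + 37 = -35: bias = (-35 - 37) / 9 = -8.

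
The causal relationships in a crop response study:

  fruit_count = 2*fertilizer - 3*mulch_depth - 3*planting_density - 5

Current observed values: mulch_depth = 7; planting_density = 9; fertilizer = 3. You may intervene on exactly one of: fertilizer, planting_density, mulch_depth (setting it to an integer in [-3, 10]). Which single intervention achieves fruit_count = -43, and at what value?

Intervening on fertilizer: with other inputs at their observed values, fruit_count = 2*fertilizer - 53. Solving for -43 gives fertilizer = 5, within [-3, 10].
Intervening on planting_density: fruit_count = -3*planting_density - 20. Reaching -43 requires planting_density = 23/3, not an integer.
Intervening on mulch_depth: fruit_count = -3*mulch_depth - 26. Reaching -43 requires mulch_depth = 17/3, not an integer.

set fertilizer = 5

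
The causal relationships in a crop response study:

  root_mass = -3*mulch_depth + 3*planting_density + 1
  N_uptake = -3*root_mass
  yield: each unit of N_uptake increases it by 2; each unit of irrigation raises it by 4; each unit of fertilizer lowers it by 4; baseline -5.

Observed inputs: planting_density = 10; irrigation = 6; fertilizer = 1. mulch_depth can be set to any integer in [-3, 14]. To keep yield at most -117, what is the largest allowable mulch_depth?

mulch_depth = 3

Substituting into the root_mass equation gives root_mass = -3*mulch_depth + 31.
Substituting into the N_uptake equation gives N_uptake = 9*mulch_depth - 93.
yield becomes 18*mulch_depth - 171.
Require 18*mulch_depth - 171 ≤ -117, so mulch_depth ≤ 3.
The largest integer in [-3, 14] satisfying this is 3.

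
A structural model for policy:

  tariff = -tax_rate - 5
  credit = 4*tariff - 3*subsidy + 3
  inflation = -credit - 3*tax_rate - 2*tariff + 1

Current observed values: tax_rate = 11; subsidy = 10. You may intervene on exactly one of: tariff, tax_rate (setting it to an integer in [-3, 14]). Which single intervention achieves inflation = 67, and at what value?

set tax_rate = 3

Intervening on tariff: inflation = -6*tariff - 5. Reaching 67 requires tariff = -12, outside [-3, 14].
Intervening on tax_rate: with other inputs at their observed values, inflation = 3*tax_rate + 58. Solving for 67 gives tax_rate = 3, within [-3, 14].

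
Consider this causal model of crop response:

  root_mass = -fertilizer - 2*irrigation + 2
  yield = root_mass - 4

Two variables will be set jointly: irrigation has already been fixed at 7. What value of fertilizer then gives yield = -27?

With irrigation held at 7:
Substituting into the root_mass equation gives root_mass = -fertilizer - 12.
Substituting into the yield equation gives yield = -fertilizer - 16.
Solve -fertilizer - 16 = -27: fertilizer = (-27 + 16) / -1 = 11.

fertilizer = 11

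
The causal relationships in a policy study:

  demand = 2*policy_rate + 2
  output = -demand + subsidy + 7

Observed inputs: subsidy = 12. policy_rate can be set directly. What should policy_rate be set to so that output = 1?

policy_rate = 8

Substituting into the output equation gives output = -2*policy_rate + 17.
Solve -2*policy_rate + 17 = 1: policy_rate = (1 - 17) / -2 = 8.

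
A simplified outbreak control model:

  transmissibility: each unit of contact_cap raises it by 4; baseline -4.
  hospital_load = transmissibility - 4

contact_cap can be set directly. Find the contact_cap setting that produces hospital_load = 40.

Substituting into the hospital_load equation gives hospital_load = 4*contact_cap - 8.
Solve 4*contact_cap - 8 = 40: contact_cap = (40 + 8) / 4 = 12.

contact_cap = 12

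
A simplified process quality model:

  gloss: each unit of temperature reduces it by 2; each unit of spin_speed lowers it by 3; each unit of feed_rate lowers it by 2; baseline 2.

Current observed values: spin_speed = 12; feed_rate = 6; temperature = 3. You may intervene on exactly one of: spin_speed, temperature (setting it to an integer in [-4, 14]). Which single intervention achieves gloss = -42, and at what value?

Intervening on spin_speed: gloss = -3*spin_speed - 16. Reaching -42 requires spin_speed = 26/3, not an integer.
Intervening on temperature: with other inputs at their observed values, gloss = -2*temperature - 46. Solving for -42 gives temperature = -2, within [-4, 14].

set temperature = -2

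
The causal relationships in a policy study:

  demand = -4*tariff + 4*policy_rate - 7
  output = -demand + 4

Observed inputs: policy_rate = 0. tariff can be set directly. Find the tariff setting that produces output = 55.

Substituting into the demand equation gives demand = -4*tariff - 7.
output becomes 4*tariff + 11.
Solve 4*tariff + 11 = 55: tariff = (55 - 11) / 4 = 11.

tariff = 11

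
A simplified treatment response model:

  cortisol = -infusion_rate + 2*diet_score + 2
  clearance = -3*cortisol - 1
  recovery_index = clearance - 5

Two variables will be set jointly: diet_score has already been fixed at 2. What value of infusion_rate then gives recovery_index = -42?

infusion_rate = -6

With diet_score held at 2:
Substituting into the cortisol equation gives cortisol = -infusion_rate + 6.
Substituting into the clearance equation gives clearance = 3*infusion_rate - 19.
This gives recovery_index = 3*infusion_rate - 24.
Solve 3*infusion_rate - 24 = -42: infusion_rate = (-42 + 24) / 3 = -6.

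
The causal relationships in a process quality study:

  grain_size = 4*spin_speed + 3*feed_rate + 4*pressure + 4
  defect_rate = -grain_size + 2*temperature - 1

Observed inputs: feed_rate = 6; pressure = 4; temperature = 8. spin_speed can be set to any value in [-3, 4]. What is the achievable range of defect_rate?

-39 to -11

Substituting into the grain_size equation gives grain_size = 4*spin_speed + 38.
This gives defect_rate = -4*spin_speed - 23.
Linear in spin_speed, so extremes are at the endpoints: spin_speed = -3 gives defect_rate = -11; spin_speed = 4 gives defect_rate = -39.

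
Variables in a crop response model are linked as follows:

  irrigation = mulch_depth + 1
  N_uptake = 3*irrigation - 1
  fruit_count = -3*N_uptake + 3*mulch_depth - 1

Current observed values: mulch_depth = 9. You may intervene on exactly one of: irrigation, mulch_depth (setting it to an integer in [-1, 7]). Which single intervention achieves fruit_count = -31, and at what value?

Intervening on irrigation: fruit_count = -9*irrigation + 29. Reaching -31 requires irrigation = 20/3, not an integer.
Intervening on mulch_depth: with other inputs at their observed values, fruit_count = -6*mulch_depth - 7. Solving for -31 gives mulch_depth = 4, within [-1, 7].

set mulch_depth = 4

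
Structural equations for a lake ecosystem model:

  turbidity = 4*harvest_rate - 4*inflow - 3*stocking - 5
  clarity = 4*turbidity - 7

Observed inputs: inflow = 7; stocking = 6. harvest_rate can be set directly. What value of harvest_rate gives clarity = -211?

Substituting into the turbidity equation gives turbidity = 4*harvest_rate - 51.
Substituting into the clarity equation gives clarity = 16*harvest_rate - 211.
Solve 16*harvest_rate - 211 = -211: harvest_rate = (-211 + 211) / 16 = 0.

harvest_rate = 0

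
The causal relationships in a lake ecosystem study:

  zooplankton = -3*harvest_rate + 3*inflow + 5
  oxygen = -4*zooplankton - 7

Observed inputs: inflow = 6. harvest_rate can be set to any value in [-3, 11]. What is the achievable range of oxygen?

Substituting into the zooplankton equation gives zooplankton = -3*harvest_rate + 23.
oxygen becomes 12*harvest_rate - 99.
Linear in harvest_rate, so extremes are at the endpoints: harvest_rate = -3 gives oxygen = -135; harvest_rate = 11 gives oxygen = 33.

-135 to 33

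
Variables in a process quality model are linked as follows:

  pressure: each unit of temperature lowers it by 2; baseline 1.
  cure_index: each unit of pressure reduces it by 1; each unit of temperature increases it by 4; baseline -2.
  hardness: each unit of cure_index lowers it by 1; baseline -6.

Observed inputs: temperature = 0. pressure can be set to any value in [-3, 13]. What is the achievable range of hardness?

Intervening on pressure fixes its value directly, overriding its dependence on temperature.
Substituting into the cure_index equation gives cure_index = -pressure - 2.
This gives hardness = pressure - 4.
Linear in pressure, so extremes are at the endpoints: pressure = -3 gives hardness = -7; pressure = 13 gives hardness = 9.

-7 to 9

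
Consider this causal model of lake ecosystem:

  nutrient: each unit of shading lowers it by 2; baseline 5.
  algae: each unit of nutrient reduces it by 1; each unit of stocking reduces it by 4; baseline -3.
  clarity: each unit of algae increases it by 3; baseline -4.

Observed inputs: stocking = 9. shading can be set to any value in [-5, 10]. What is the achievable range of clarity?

-166 to -76

Substituting into the algae equation gives algae = 2*shading - 44.
So clarity = 6*shading - 136.
Linear in shading, so extremes are at the endpoints: shading = -5 gives clarity = -166; shading = 10 gives clarity = -76.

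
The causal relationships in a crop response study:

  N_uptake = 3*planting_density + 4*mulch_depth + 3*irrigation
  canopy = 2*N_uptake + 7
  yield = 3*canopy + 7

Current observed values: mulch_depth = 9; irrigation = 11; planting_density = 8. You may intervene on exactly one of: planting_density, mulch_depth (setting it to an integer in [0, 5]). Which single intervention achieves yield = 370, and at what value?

set mulch_depth = 0

Intervening on planting_density: yield = 18*planting_density + 442. Reaching 370 requires planting_density = -4, outside [0, 5].
Intervening on mulch_depth: with other inputs at their observed values, yield = 24*mulch_depth + 370. Solving for 370 gives mulch_depth = 0, within [0, 5].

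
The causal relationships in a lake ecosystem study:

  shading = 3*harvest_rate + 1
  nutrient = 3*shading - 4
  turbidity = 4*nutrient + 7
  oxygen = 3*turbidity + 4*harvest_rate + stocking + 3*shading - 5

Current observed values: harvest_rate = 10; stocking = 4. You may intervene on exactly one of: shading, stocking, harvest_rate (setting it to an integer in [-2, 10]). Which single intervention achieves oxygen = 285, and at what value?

Intervening on shading: with other inputs at their observed values, oxygen = 39*shading + 12. Solving for 285 gives shading = 7, within [-2, 10].
Intervening on stocking: oxygen = stocking + 1217. Reaching 285 requires stocking = -932, outside [-2, 10].
Intervening on harvest_rate: oxygen = 121*harvest_rate + 11. Reaching 285 requires harvest_rate = 274/121, not an integer.

set shading = 7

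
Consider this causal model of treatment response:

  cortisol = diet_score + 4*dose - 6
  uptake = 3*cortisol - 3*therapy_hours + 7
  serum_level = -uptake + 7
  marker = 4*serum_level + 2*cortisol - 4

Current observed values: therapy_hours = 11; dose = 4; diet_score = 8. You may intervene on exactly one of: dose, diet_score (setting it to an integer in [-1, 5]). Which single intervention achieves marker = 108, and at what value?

Intervening on dose: with other inputs at their observed values, marker = -40*dose + 108. Solving for 108 gives dose = 0, within [-1, 5].
Intervening on diet_score: marker = -10*diet_score + 28. Reaching 108 requires diet_score = -8, outside [-1, 5].

set dose = 0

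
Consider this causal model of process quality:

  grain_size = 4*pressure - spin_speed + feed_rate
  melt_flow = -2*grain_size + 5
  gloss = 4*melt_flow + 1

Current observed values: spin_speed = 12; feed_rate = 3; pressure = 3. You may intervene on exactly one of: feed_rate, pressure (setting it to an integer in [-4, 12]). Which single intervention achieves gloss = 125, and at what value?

Intervening on feed_rate: gloss = -8*feed_rate + 21. Reaching 125 requires feed_rate = -13, outside [-4, 12].
Intervening on pressure: with other inputs at their observed values, gloss = -32*pressure + 93. Solving for 125 gives pressure = -1, within [-4, 12].

set pressure = -1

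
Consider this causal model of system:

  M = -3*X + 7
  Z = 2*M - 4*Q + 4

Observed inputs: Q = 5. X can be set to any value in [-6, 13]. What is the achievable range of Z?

Substituting into the Z equation gives Z = -6*X - 2.
Linear in X, so extremes are at the endpoints: X = -6 gives Z = 34; X = 13 gives Z = -80.

-80 to 34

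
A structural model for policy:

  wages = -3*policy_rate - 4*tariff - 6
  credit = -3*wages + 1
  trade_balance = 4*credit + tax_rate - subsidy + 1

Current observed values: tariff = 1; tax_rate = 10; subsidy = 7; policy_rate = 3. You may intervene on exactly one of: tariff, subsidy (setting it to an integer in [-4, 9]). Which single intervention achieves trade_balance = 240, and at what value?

set subsidy = 3

Intervening on tariff: trade_balance = 48*tariff + 188. Reaching 240 requires tariff = 13/12, not an integer.
Intervening on subsidy: with other inputs at their observed values, trade_balance = -subsidy + 243. Solving for 240 gives subsidy = 3, within [-4, 9].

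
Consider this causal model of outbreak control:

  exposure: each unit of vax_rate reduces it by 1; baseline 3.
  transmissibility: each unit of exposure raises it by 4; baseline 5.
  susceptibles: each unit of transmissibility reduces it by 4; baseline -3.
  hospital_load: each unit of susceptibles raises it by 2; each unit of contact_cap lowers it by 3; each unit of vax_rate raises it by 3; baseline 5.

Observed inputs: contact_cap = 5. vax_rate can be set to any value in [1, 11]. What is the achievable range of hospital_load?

Substituting into the transmissibility equation gives transmissibility = -4*vax_rate + 17.
Substituting into the susceptibles equation gives susceptibles = 16*vax_rate - 71.
Substituting into the hospital_load equation gives hospital_load = 35*vax_rate - 152.
Linear in vax_rate, so extremes are at the endpoints: vax_rate = 1 gives hospital_load = -117; vax_rate = 11 gives hospital_load = 233.

-117 to 233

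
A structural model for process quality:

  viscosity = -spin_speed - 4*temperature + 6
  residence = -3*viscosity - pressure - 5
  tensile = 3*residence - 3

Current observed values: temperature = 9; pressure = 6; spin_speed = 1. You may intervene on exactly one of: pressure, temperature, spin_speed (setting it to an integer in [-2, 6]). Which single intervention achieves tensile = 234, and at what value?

set spin_speed = 0

Intervening on pressure: tensile = -3*pressure + 261. Reaching 234 requires pressure = 9, outside [-2, 6].
Intervening on temperature: tensile = 36*temperature - 81. Reaching 234 requires temperature = 35/4, not an integer.
Intervening on spin_speed: with other inputs at their observed values, tensile = 9*spin_speed + 234. Solving for 234 gives spin_speed = 0, within [-2, 6].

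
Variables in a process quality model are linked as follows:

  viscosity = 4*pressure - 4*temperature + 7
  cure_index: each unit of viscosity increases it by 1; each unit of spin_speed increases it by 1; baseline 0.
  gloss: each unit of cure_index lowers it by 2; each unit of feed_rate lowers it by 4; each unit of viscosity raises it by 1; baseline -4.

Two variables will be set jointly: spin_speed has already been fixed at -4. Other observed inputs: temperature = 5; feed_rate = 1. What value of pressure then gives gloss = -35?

With spin_speed held at -4:
Substituting into the viscosity equation gives viscosity = 4*pressure - 13.
This gives cure_index = 4*pressure - 17.
This gives gloss = -4*pressure + 13.
Solve -4*pressure + 13 = -35: pressure = (-35 - 13) / -4 = 12.

pressure = 12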